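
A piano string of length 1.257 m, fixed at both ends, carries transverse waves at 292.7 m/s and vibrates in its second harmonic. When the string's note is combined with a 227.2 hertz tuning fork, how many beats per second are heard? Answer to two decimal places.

5.66 Hz

For a string fixed at both ends, f_n = n·v/(2L) = 2·292.7/(2·1.257) = 232.8560 Hz.
f_beat = |232.8560 − 227.2| = 5.66 Hz.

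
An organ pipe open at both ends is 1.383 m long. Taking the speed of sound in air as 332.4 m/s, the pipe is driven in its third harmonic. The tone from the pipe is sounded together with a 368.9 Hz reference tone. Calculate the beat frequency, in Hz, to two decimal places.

Open pipe: f_n = n·v/(2L) = 3·332.4/(2·1.383) = 360.5206 Hz.
f_beat = |360.5206 − 368.9| = 8.38 Hz.

8.38 Hz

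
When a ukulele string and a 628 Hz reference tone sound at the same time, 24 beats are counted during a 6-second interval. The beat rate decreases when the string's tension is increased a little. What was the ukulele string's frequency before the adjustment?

624 Hz

Beat frequency = 24/6 = 4 Hz.
|f − 628| = 4, so the ukulele string was at either 624 Hz or 632 Hz.
Higher tension means higher frequency; the adjustment raises the ukulele string's frequency.
The beat rate fell, so the adjustment moved the ukulele string toward 628 Hz — it must have started below the reference.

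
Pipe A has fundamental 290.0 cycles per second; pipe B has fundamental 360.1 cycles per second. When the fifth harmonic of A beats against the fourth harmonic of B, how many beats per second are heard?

9.6 Hz

Fifth harmonic of the first: 5·290.0 = 1450.0 Hz.
Fourth harmonic of the second: 4·360.1 = 1440.4 Hz.
f_beat = |1450.0 − 1440.4| = 9.6 Hz.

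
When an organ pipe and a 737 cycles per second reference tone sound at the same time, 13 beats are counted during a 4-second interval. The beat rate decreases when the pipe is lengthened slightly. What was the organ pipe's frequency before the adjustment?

Beat frequency = 13/4 = 3.25 Hz.
|f − 737| = 3.25, so the organ pipe was at either 733.75 Hz or 740.25 Hz.
A longer pipe has a lower fundamental; the adjustment lowers the organ pipe's frequency.
The beat rate fell, so the adjustment moved the organ pipe toward 737 Hz — it must have started above the reference.

740.25 Hz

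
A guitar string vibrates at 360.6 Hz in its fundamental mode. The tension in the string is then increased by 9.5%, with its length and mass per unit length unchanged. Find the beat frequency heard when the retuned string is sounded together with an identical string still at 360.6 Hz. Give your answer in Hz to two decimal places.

16.74 Hz

For a string, f ∝ √T, so the new frequency is 360.6·√1.095 = 377.3399 Hz.
f_beat = |377.3399 − 360.6| = 16.74 Hz.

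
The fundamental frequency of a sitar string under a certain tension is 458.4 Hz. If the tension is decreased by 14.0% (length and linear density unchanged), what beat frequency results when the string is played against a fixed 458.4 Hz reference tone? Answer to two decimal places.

For a string, f ∝ √T, so the new frequency is 458.4·√0.860 = 425.1027 Hz.
f_beat = |425.1027 − 458.4| = 33.30 Hz.

33.30 Hz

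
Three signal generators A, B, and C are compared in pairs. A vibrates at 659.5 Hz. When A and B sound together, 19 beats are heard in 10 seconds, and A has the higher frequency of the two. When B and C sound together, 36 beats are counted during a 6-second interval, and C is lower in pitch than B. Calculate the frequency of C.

A–B: Beat frequency = 19/10 = 1.9 Hz.
B is below A, so f_B = 659.5 − 1.9 = 657.6 Hz.
B–C: Beat frequency = 36/6 = 6 Hz.
C is below B, so f_C = 657.6 − 6 = 651.6 Hz.

651.6 Hz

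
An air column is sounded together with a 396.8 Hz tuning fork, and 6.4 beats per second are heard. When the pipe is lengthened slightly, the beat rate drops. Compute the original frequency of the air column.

403.2 Hz

|f − 396.8| = 6.4, so the air column was at either 390.4 Hz or 403.2 Hz.
A longer pipe has a lower fundamental; the adjustment lowers the air column's frequency.
The beat rate fell, so the adjustment moved the air column toward 396.8 Hz — it must have started above the reference.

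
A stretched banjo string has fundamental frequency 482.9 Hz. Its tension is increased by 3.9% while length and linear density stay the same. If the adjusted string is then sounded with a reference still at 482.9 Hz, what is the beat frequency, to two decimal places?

For a string, f ∝ √T, so the new frequency is 482.9·√1.039 = 492.2265 Hz.
f_beat = |492.2265 − 482.9| = 9.33 Hz.

9.33 Hz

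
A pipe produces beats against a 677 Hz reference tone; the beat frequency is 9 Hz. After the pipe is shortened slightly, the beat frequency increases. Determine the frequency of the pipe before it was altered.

686 Hz

|f − 677| = 9, so the pipe was at either 668 Hz or 686 Hz.
A shorter pipe has a higher fundamental; the adjustment raises the pipe's frequency.
The beat rate rose, so the adjustment moved the pipe further from 677 Hz — it was already above the reference.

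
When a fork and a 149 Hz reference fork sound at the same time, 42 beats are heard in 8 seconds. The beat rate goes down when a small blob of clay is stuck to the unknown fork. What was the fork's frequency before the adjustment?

154.25 Hz

Beat frequency = 42/8 = 5.25 Hz.
|f − 149| = 5.25, so the fork was at either 143.75 Hz or 154.25 Hz.
Adding mass to a fork lowers its frequency; the adjustment lowers the fork's frequency.
The beat rate fell, so the adjustment moved the fork toward 149 Hz — it must have started above the reference.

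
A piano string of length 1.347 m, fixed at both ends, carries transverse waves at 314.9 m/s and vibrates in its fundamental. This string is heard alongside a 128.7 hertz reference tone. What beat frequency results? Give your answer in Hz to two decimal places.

11.81 Hz

For a string fixed at both ends, f_n = n·v/(2L) = 1·314.9/(2·1.347) = 116.8894 Hz.
f_beat = |116.8894 − 128.7| = 11.81 Hz.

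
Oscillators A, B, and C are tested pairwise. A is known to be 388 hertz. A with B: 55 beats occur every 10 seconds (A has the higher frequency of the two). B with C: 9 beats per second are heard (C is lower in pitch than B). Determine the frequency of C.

373.5 Hz

A–B: Beat frequency = 55/10 = 5.5 Hz.
B is below A, so f_B = 388 − 5.5 = 382.5 Hz.
C is below B, so f_C = 382.5 − 9 = 373.5 Hz.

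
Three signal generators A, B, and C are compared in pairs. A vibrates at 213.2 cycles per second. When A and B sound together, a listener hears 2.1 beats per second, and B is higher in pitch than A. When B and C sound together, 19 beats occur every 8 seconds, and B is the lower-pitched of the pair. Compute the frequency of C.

217.675 Hz

B is above A, so f_B = 213.2 + 2.1 = 215.3 Hz.
B–C: Beat frequency = 19/8 = 2.375 Hz.
C is above B, so f_C = 215.3 + 2.375 = 217.675 Hz.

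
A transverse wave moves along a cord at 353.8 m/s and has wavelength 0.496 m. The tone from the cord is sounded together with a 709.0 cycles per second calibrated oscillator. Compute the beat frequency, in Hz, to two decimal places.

4.31 Hz

Source frequency f = v/λ = 353.8/0.496 = 713.3065 Hz.
f_beat = |713.3065 − 709.0| = 4.31 Hz.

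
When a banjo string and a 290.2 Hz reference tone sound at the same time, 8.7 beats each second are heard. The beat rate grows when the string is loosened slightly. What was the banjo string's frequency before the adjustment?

281.5 Hz

|f − 290.2| = 8.7, so the banjo string was at either 281.5 Hz or 298.9 Hz.
Reducing tension lowers a string's frequency; the adjustment lowers the banjo string's frequency.
The beat rate rose, so the adjustment moved the banjo string further from 290.2 Hz — it was already below the reference.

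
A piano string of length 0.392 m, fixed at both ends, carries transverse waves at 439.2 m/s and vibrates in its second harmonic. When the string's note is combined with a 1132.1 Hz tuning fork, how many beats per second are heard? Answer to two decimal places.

For a string fixed at both ends, f_n = n·v/(2L) = 2·439.2/(2·0.392) = 1120.4082 Hz.
f_beat = |1120.4082 − 1132.1| = 11.69 Hz.

11.69 Hz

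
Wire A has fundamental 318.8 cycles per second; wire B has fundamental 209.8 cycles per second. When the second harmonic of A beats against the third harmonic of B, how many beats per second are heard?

Second harmonic of the first: 2·318.8 = 637.6 Hz.
Third harmonic of the second: 3·209.8 = 629.4 Hz.
f_beat = |637.6 − 629.4| = 8.2 Hz.

8.2 Hz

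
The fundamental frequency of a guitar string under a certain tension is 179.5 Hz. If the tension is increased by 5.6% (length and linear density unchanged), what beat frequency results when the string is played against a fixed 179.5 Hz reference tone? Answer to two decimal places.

4.96 Hz

For a string, f ∝ √T, so the new frequency is 179.5·√1.056 = 184.4575 Hz.
f_beat = |184.4575 − 179.5| = 4.96 Hz.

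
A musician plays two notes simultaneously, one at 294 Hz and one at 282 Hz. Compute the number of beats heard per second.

12 Hz

The beat frequency equals the magnitude of the frequency difference.
|294 − 282| = 12 Hz.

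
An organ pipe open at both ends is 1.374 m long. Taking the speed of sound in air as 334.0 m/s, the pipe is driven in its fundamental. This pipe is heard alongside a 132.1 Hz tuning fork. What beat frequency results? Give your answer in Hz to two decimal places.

Open pipe: f_n = n·v/(2L) = 1·334.0/(2·1.374) = 121.5429 Hz.
f_beat = |121.5429 − 132.1| = 10.56 Hz.

10.56 Hz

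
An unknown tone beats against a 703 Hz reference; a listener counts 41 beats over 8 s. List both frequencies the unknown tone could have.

697.875 Hz or 708.125 Hz

Beat frequency = 41/8 = 5.125 Hz.
|f − 703| = 5.125, so f = 703 ± 5.125.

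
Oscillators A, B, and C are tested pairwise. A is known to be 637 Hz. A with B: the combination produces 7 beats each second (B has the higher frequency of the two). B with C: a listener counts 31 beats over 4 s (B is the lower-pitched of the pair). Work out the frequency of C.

B is above A, so f_B = 637 + 7 = 644 Hz.
B–C: Beat frequency = 31/4 = 7.75 Hz.
C is above B, so f_C = 644 + 7.75 = 651.75 Hz.

651.75 Hz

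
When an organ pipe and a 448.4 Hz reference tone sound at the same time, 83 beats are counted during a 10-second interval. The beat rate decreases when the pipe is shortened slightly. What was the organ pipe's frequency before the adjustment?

Beat frequency = 83/10 = 8.3 Hz.
|f − 448.4| = 8.3, so the organ pipe was at either 440.1 Hz or 456.7 Hz.
A shorter pipe has a higher fundamental; the adjustment raises the organ pipe's frequency.
The beat rate fell, so the adjustment moved the organ pipe toward 448.4 Hz — it must have started below the reference.

440.1 Hz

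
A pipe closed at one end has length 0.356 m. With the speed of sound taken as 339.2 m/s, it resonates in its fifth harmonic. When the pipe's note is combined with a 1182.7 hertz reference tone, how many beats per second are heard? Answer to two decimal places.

Closed pipe (odd harmonics): f_n = n·v/(4L) = 5·339.2/(4·0.356) = 1191.0112 Hz.
f_beat = |1191.0112 − 1182.7| = 8.31 Hz.

8.31 Hz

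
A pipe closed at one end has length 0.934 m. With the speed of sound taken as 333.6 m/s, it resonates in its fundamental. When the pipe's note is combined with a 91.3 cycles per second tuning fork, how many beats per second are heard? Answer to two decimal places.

2.01 Hz

Closed pipe (odd harmonics): f_n = n·v/(4L) = 1·333.6/(4·0.934) = 89.2934 Hz.
f_beat = |89.2934 − 91.3| = 2.01 Hz.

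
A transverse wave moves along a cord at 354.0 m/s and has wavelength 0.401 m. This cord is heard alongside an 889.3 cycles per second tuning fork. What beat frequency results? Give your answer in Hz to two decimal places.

Source frequency f = v/λ = 354.0/0.401 = 882.7930 Hz.
f_beat = |882.7930 − 889.3| = 6.51 Hz.

6.51 Hz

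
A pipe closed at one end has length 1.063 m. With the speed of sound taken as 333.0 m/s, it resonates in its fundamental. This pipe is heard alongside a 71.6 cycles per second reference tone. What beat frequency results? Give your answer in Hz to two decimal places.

6.72 Hz

Closed pipe (odd harmonics): f_n = n·v/(4L) = 1·333.0/(4·1.063) = 78.3161 Hz.
f_beat = |78.3161 − 71.6| = 6.72 Hz.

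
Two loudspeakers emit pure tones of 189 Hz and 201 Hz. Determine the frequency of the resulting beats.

f_beat = |f₁ − f₂|.
|189 − 201| = 12 Hz.

12 Hz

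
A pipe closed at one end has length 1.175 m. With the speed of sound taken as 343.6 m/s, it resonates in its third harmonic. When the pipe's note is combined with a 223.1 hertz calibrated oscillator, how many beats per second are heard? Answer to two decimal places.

3.78 Hz

Closed pipe (odd harmonics): f_n = n·v/(4L) = 3·343.6/(4·1.175) = 219.3191 Hz.
f_beat = |219.3191 − 223.1| = 3.78 Hz.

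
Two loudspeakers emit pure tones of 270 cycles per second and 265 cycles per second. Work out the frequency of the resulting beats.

5 Hz

f_beat = |f₁ − f₂|.
|270 − 265| = 5 Hz.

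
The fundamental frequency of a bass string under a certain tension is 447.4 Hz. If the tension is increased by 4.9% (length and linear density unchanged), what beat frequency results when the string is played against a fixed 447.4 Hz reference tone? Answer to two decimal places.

For a string, f ∝ √T, so the new frequency is 447.4·√1.049 = 458.2302 Hz.
f_beat = |458.2302 − 447.4| = 10.83 Hz.

10.83 Hz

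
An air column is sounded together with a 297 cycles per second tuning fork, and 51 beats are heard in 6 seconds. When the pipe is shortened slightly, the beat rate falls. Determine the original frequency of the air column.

288.5 Hz

Beat frequency = 51/6 = 8.5 Hz.
|f − 297| = 8.5, so the air column was at either 288.5 Hz or 305.5 Hz.
A shorter pipe has a higher fundamental; the adjustment raises the air column's frequency.
The beat rate fell, so the adjustment moved the air column toward 297 Hz — it must have started below the reference.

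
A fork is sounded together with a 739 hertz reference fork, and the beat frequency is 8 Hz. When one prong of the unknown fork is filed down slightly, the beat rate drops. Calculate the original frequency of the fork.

|f − 739| = 8, so the fork was at either 731 Hz or 747 Hz.
Filing a prong removes mass and raises the fork's frequency; the adjustment raises the fork's frequency.
The beat rate fell, so the adjustment moved the fork toward 739 Hz — it must have started below the reference.

731 Hz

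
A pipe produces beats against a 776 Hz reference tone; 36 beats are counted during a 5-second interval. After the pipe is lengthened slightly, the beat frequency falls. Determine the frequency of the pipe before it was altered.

783.2 Hz

Beat frequency = 36/5 = 7.2 Hz.
|f − 776| = 7.2, so the pipe was at either 768.8 Hz or 783.2 Hz.
A longer pipe has a lower fundamental; the adjustment lowers the pipe's frequency.
The beat rate fell, so the adjustment moved the pipe toward 776 Hz — it must have started above the reference.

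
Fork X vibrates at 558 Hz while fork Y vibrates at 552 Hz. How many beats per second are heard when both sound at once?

The beat frequency equals the magnitude of the frequency difference.
|558 − 552| = 6 Hz.

6 Hz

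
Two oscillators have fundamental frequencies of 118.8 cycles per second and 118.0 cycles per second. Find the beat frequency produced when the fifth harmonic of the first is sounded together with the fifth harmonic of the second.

Fifth harmonic of the first: 5·118.8 = 594.0 Hz.
Fifth harmonic of the second: 5·118.0 = 590.0 Hz.
f_beat = |594.0 − 590.0| = 4.0 Hz.

4.0 Hz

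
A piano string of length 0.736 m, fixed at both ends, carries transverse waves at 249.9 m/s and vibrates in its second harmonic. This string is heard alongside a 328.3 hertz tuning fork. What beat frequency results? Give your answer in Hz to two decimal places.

For a string fixed at both ends, f_n = n·v/(2L) = 2·249.9/(2·0.736) = 339.5380 Hz.
f_beat = |339.5380 − 328.3| = 11.24 Hz.

11.24 Hz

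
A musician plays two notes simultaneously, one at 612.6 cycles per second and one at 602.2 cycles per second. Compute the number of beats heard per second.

The beat frequency equals the magnitude of the frequency difference.
|612.6 − 602.2| = 10.4 Hz.

10.4 Hz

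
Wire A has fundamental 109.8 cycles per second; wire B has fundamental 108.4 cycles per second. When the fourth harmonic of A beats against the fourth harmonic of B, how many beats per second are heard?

Fourth harmonic of the first: 4·109.8 = 439.2 Hz.
Fourth harmonic of the second: 4·108.4 = 433.6 Hz.
f_beat = |439.2 − 433.6| = 5.6 Hz.

5.6 Hz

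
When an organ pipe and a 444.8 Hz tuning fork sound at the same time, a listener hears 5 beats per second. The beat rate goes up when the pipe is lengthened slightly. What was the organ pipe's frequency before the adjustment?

|f − 444.8| = 5, so the organ pipe was at either 439.8 Hz or 449.8 Hz.
A longer pipe has a lower fundamental; the adjustment lowers the organ pipe's frequency.
The beat rate rose, so the adjustment moved the organ pipe further from 444.8 Hz — it was already below the reference.

439.8 Hz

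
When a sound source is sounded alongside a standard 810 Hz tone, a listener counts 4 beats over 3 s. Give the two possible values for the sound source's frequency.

808.6667 Hz or 811.3333 Hz

Beat frequency = 4/3 = 1.3333 Hz.
|f − 810| = 1.3333, so f = 810 ± 1.3333.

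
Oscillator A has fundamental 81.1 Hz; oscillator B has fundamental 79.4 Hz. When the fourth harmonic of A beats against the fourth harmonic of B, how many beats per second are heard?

Fourth harmonic of the first: 4·81.1 = 324.4 Hz.
Fourth harmonic of the second: 4·79.4 = 317.6 Hz.
f_beat = |324.4 − 317.6| = 6.8 Hz.

6.8 Hz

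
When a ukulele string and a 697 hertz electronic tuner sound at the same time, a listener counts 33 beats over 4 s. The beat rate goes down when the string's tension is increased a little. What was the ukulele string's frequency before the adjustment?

688.75 Hz

Beat frequency = 33/4 = 8.25 Hz.
|f − 697| = 8.25, so the ukulele string was at either 688.75 Hz or 705.25 Hz.
Higher tension means higher frequency; the adjustment raises the ukulele string's frequency.
The beat rate fell, so the adjustment moved the ukulele string toward 697 Hz — it must have started below the reference.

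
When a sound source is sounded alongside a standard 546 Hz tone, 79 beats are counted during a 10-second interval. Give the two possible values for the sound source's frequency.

538.1 Hz or 553.9 Hz

Beat frequency = 79/10 = 7.9 Hz.
|f − 546| = 7.9, so f = 546 ± 7.9.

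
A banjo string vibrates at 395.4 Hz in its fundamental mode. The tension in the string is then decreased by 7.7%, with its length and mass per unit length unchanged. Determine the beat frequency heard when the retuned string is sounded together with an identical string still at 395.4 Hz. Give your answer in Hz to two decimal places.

For a string, f ∝ √T, so the new frequency is 395.4·√0.923 = 379.8722 Hz.
f_beat = |379.8722 − 395.4| = 15.53 Hz.

15.53 Hz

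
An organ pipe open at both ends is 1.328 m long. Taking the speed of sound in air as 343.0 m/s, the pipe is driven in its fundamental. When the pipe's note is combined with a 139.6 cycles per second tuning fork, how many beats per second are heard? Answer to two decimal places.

Open pipe: f_n = n·v/(2L) = 1·343.0/(2·1.328) = 129.1416 Hz.
f_beat = |129.1416 − 139.6| = 10.46 Hz.

10.46 Hz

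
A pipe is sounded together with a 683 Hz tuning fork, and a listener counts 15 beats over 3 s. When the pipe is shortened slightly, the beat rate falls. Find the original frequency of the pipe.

Beat frequency = 15/3 = 5 Hz.
|f − 683| = 5, so the pipe was at either 678 Hz or 688 Hz.
A shorter pipe has a higher fundamental; the adjustment raises the pipe's frequency.
The beat rate fell, so the adjustment moved the pipe toward 683 Hz — it must have started below the reference.

678 Hz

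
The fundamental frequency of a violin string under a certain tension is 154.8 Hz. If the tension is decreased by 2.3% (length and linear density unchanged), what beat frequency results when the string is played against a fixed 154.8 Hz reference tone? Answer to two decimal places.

For a string, f ∝ √T, so the new frequency is 154.8·√0.977 = 153.0094 Hz.
f_beat = |153.0094 − 154.8| = 1.79 Hz.

1.79 Hz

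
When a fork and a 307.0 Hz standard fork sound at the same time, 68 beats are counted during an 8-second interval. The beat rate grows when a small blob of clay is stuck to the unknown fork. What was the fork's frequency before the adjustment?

298.5 Hz

Beat frequency = 68/8 = 8.5 Hz.
|f − 307.0| = 8.5, so the fork was at either 298.5 Hz or 315.5 Hz.
Adding mass to a fork lowers its frequency; the adjustment lowers the fork's frequency.
The beat rate rose, so the adjustment moved the fork further from 307.0 Hz — it was already below the reference.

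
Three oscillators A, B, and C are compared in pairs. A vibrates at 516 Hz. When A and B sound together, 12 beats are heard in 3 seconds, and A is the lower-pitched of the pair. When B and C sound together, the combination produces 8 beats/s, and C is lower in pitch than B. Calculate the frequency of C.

A–B: Beat frequency = 12/3 = 4 Hz.
B is above A, so f_B = 516 + 4 = 520 Hz.
C is below B, so f_C = 520 − 8 = 512 Hz.

512 Hz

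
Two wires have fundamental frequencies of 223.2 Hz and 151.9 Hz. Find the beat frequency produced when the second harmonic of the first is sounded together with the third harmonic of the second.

Second harmonic of the first: 2·223.2 = 446.4 Hz.
Third harmonic of the second: 3·151.9 = 455.7 Hz.
f_beat = |446.4 − 455.7| = 9.3 Hz.

9.3 Hz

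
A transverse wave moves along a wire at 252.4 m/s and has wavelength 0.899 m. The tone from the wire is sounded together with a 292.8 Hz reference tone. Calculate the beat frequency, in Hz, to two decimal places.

12.04 Hz

Source frequency f = v/λ = 252.4/0.899 = 280.7564 Hz.
f_beat = |280.7564 − 292.8| = 12.04 Hz.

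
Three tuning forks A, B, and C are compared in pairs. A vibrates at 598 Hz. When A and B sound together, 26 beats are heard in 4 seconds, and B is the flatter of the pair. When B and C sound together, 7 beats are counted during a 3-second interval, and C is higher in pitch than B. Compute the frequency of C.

593.8333 Hz

A–B: Beat frequency = 26/4 = 6.5 Hz.
B is below A, so f_B = 598 − 6.5 = 591.5 Hz.
B–C: Beat frequency = 7/3 = 2.3333 Hz.
C is above B, so f_C = 591.5 + 2.3333 = 593.8333 Hz.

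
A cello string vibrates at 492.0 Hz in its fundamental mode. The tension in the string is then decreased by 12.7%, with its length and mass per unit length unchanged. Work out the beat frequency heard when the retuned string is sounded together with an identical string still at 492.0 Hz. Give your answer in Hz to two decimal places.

For a string, f ∝ √T, so the new frequency is 492.0·√0.873 = 459.6976 Hz.
f_beat = |459.6976 − 492.0| = 32.30 Hz.

32.30 Hz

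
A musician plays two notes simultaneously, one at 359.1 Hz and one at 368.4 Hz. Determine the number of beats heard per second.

9.3 Hz

The beat frequency equals the magnitude of the frequency difference.
|359.1 − 368.4| = 9.3 Hz.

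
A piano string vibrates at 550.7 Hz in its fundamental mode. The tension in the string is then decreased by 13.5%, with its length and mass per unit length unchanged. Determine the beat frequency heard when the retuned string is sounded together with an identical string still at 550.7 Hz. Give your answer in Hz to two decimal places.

For a string, f ∝ √T, so the new frequency is 550.7·√0.865 = 512.1806 Hz.
f_beat = |512.1806 − 550.7| = 38.52 Hz.

38.52 Hz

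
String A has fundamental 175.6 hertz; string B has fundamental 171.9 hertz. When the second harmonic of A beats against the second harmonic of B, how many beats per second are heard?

7.4 Hz

Second harmonic of the first: 2·175.6 = 351.2 Hz.
Second harmonic of the second: 2·171.9 = 343.8 Hz.
f_beat = |351.2 − 343.8| = 7.4 Hz.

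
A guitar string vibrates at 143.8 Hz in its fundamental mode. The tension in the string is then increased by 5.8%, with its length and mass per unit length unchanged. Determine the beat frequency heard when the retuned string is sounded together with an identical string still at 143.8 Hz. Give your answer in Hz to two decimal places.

4.11 Hz

For a string, f ∝ √T, so the new frequency is 143.8·√1.058 = 147.9114 Hz.
f_beat = |147.9114 − 143.8| = 4.11 Hz.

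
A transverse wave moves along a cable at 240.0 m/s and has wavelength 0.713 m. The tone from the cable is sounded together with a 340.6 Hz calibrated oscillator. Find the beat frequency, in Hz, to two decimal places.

3.99 Hz

Source frequency f = v/λ = 240.0/0.713 = 336.6059 Hz.
f_beat = |336.6059 − 340.6| = 3.99 Hz.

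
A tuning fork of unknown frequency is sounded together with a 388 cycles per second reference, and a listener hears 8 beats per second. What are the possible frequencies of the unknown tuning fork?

380 Hz or 396 Hz

|f − 388| = 8, so f = 388 ± 8.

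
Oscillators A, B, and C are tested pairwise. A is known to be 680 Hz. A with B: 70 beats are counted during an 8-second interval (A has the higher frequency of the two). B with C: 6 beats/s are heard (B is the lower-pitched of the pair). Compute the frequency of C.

677.25 Hz

A–B: Beat frequency = 70/8 = 8.75 Hz.
B is below A, so f_B = 680 − 8.75 = 671.25 Hz.
C is above B, so f_C = 671.25 + 6 = 677.25 Hz.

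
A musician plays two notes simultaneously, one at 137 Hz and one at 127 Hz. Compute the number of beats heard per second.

10 Hz

f_beat = |f₁ − f₂|.
|137 − 127| = 10 Hz.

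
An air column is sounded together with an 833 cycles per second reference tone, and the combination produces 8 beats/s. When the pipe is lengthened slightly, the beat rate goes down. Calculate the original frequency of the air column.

841 Hz

|f − 833| = 8, so the air column was at either 825 Hz or 841 Hz.
A longer pipe has a lower fundamental; the adjustment lowers the air column's frequency.
The beat rate fell, so the adjustment moved the air column toward 833 Hz — it must have started above the reference.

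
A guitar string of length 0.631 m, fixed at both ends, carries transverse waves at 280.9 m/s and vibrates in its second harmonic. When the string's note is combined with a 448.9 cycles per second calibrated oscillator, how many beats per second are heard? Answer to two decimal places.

3.73 Hz

For a string fixed at both ends, f_n = n·v/(2L) = 2·280.9/(2·0.631) = 445.1664 Hz.
f_beat = |445.1664 − 448.9| = 3.73 Hz.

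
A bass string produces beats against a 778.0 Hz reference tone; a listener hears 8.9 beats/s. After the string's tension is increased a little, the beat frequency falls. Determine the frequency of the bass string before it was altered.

|f − 778.0| = 8.9, so the bass string was at either 769.1 Hz or 786.9 Hz.
Higher tension means higher frequency; the adjustment raises the bass string's frequency.
The beat rate fell, so the adjustment moved the bass string toward 778.0 Hz — it must have started below the reference.

769.1 Hz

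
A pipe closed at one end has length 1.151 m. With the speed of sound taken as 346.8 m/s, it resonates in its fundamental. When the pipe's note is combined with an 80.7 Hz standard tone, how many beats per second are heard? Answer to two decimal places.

5.37 Hz

Closed pipe (odd harmonics): f_n = n·v/(4L) = 1·346.8/(4·1.151) = 75.3258 Hz.
f_beat = |75.3258 − 80.7| = 5.37 Hz.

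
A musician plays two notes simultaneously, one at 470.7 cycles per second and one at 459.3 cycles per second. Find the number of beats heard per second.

11.4 Hz

The beat frequency equals the magnitude of the frequency difference.
|470.7 − 459.3| = 11.4 Hz.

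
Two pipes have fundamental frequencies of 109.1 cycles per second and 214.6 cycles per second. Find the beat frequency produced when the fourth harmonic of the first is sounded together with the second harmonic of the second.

7.2 Hz

Fourth harmonic of the first: 4·109.1 = 436.4 Hz.
Second harmonic of the second: 2·214.6 = 429.2 Hz.
f_beat = |436.4 − 429.2| = 7.2 Hz.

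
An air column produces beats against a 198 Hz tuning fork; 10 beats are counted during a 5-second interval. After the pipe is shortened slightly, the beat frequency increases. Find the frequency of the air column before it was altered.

Beat frequency = 10/5 = 2 Hz.
|f − 198| = 2, so the air column was at either 196 Hz or 200 Hz.
A shorter pipe has a higher fundamental; the adjustment raises the air column's frequency.
The beat rate rose, so the adjustment moved the air column further from 198 Hz — it was already above the reference.

200 Hz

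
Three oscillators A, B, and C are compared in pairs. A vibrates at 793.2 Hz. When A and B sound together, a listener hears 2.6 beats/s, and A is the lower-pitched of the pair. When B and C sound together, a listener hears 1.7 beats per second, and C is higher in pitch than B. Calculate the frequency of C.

B is above A, so f_B = 793.2 + 2.6 = 795.8 Hz.
C is above B, so f_C = 795.8 + 1.7 = 797.5 Hz.

797.5 Hz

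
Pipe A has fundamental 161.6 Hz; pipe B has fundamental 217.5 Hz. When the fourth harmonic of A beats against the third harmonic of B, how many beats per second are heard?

Fourth harmonic of the first: 4·161.6 = 646.4 Hz.
Third harmonic of the second: 3·217.5 = 652.5 Hz.
f_beat = |646.4 − 652.5| = 6.1 Hz.

6.1 Hz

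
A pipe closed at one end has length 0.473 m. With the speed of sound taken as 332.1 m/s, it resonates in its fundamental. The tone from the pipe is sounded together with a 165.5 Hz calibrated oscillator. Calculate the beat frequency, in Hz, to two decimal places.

Closed pipe (odd harmonics): f_n = n·v/(4L) = 1·332.1/(4·0.473) = 175.5285 Hz.
f_beat = |175.5285 − 165.5| = 10.03 Hz.

10.03 Hz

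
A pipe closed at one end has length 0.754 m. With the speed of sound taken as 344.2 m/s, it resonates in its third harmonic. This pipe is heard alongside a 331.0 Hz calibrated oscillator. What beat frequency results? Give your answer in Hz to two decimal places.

11.37 Hz

Closed pipe (odd harmonics): f_n = n·v/(4L) = 3·344.2/(4·0.754) = 342.3740 Hz.
f_beat = |342.3740 − 331.0| = 11.37 Hz.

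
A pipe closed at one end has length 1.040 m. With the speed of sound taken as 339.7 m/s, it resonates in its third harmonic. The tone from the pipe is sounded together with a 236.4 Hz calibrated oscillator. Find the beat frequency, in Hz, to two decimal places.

Closed pipe (odd harmonics): f_n = n·v/(4L) = 3·339.7/(4·1.040) = 244.9760 Hz.
f_beat = |244.9760 − 236.4| = 8.58 Hz.

8.58 Hz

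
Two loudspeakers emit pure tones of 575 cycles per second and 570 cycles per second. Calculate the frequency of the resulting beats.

f_beat = |f₁ − f₂|.
|575 − 570| = 5 Hz.

5 Hz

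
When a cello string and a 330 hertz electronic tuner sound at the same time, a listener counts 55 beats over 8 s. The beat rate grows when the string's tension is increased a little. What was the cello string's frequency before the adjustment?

Beat frequency = 55/8 = 6.875 Hz.
|f − 330| = 6.875, so the cello string was at either 323.125 Hz or 336.875 Hz.
Higher tension means higher frequency; the adjustment raises the cello string's frequency.
The beat rate rose, so the adjustment moved the cello string further from 330 Hz — it was already above the reference.

336.875 Hz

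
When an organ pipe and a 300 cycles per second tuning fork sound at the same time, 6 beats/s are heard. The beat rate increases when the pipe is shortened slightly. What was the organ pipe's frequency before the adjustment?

|f − 300| = 6, so the organ pipe was at either 294 Hz or 306 Hz.
A shorter pipe has a higher fundamental; the adjustment raises the organ pipe's frequency.
The beat rate rose, so the adjustment moved the organ pipe further from 300 Hz — it was already above the reference.

306 Hz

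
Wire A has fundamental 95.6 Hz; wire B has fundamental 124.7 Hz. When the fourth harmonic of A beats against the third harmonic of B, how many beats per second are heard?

8.3 Hz

Fourth harmonic of the first: 4·95.6 = 382.4 Hz.
Third harmonic of the second: 3·124.7 = 374.1 Hz.
f_beat = |382.4 − 374.1| = 8.3 Hz.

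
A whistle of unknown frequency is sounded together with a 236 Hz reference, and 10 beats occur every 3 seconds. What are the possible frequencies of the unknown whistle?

Beat frequency = 10/3 = 3.3333 Hz.
|f − 236| = 3.3333, so f = 236 ± 3.3333.

232.6667 Hz or 239.3333 Hz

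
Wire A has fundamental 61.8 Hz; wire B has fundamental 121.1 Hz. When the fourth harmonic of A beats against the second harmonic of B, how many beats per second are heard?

Fourth harmonic of the first: 4·61.8 = 247.2 Hz.
Second harmonic of the second: 2·121.1 = 242.2 Hz.
f_beat = |247.2 − 242.2| = 5.0 Hz.

5.0 Hz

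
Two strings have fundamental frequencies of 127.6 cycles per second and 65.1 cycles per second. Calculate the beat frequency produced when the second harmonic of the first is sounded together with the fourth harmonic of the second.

5.2 Hz

Second harmonic of the first: 2·127.6 = 255.2 Hz.
Fourth harmonic of the second: 4·65.1 = 260.4 Hz.
f_beat = |255.2 − 260.4| = 5.2 Hz.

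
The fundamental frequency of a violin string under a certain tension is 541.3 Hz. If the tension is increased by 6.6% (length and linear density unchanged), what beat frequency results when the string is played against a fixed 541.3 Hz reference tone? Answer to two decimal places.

For a string, f ∝ √T, so the new frequency is 541.3·√1.066 = 558.8775 Hz.
f_beat = |558.8775 − 541.3| = 17.58 Hz.

17.58 Hz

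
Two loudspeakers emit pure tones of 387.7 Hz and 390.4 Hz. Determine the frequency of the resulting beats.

Beats arise from superposition of two nearby frequencies; the beat rate is |f₁ − f₂|.
|387.7 − 390.4| = 2.7 Hz.

2.7 Hz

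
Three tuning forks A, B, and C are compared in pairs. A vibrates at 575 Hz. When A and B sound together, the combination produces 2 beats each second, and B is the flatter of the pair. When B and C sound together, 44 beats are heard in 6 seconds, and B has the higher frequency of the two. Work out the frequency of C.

565.6667 Hz

B is below A, so f_B = 575 − 2 = 573 Hz.
B–C: Beat frequency = 44/6 = 7.3333 Hz.
C is below B, so f_C = 573 − 7.3333 = 565.6667 Hz.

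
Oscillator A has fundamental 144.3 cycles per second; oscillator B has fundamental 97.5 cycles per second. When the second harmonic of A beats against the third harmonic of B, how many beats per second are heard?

Second harmonic of the first: 2·144.3 = 288.6 Hz.
Third harmonic of the second: 3·97.5 = 292.5 Hz.
f_beat = |288.6 − 292.5| = 3.9 Hz.

3.9 Hz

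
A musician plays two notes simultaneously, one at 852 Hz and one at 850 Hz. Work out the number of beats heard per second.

Beats arise from superposition of two nearby frequencies; the beat rate is |f₁ − f₂|.
|852 − 850| = 2 Hz.

2 Hz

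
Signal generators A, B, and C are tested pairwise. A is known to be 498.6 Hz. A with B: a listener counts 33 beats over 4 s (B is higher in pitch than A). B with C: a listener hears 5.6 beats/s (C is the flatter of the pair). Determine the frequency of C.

A–B: Beat frequency = 33/4 = 8.25 Hz.
B is above A, so f_B = 498.6 + 8.25 = 506.85 Hz.
C is below B, so f_C = 506.85 − 5.6 = 501.25 Hz.

501.25 Hz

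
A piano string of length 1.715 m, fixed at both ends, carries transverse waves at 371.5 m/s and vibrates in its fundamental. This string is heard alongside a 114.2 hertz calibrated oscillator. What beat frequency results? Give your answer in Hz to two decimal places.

For a string fixed at both ends, f_n = n·v/(2L) = 1·371.5/(2·1.715) = 108.3090 Hz.
f_beat = |108.3090 − 114.2| = 5.89 Hz.

5.89 Hz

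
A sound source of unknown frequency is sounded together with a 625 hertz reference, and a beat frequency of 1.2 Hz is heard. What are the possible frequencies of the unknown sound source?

623.8 Hz or 626.2 Hz

|f − 625| = 1.2, so f = 625 ± 1.2.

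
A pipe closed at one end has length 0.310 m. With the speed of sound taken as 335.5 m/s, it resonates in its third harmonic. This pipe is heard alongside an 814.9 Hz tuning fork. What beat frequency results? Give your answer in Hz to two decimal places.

Closed pipe (odd harmonics): f_n = n·v/(4L) = 3·335.5/(4·0.310) = 811.6935 Hz.
f_beat = |811.6935 − 814.9| = 3.21 Hz.

3.21 Hz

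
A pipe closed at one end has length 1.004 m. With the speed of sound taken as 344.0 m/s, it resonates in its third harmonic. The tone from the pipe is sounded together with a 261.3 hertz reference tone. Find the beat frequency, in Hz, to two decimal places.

4.33 Hz

Closed pipe (odd harmonics): f_n = n·v/(4L) = 3·344.0/(4·1.004) = 256.9721 Hz.
f_beat = |256.9721 − 261.3| = 4.33 Hz.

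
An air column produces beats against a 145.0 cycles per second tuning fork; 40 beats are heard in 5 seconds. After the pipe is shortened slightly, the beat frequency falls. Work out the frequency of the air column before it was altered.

Beat frequency = 40/5 = 8 Hz.
|f − 145.0| = 8, so the air column was at either 137 Hz or 153 Hz.
A shorter pipe has a higher fundamental; the adjustment raises the air column's frequency.
The beat rate fell, so the adjustment moved the air column toward 145.0 Hz — it must have started below the reference.

137 Hz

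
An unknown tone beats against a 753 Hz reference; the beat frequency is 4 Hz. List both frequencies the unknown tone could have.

749 Hz or 757 Hz

|f − 753| = 4, so f = 753 ± 4.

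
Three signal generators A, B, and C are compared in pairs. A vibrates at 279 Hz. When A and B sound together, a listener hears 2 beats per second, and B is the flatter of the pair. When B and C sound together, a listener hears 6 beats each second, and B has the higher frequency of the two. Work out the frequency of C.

271 Hz

B is below A, so f_B = 279 − 2 = 277 Hz.
C is below B, so f_C = 277 − 6 = 271 Hz.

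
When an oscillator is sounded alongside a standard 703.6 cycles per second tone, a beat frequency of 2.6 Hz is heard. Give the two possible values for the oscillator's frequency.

|f − 703.6| = 2.6, so f = 703.6 ± 2.6.

701 Hz or 706.2 Hz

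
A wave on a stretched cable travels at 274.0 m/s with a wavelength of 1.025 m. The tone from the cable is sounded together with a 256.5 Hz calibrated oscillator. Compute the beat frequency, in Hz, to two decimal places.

Source frequency f = v/λ = 274.0/1.025 = 267.3171 Hz.
f_beat = |267.3171 − 256.5| = 10.82 Hz.

10.82 Hz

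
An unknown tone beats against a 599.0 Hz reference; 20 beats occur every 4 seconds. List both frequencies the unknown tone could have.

594 Hz or 604 Hz

Beat frequency = 20/4 = 5 Hz.
|f − 599.0| = 5, so f = 599.0 ± 5.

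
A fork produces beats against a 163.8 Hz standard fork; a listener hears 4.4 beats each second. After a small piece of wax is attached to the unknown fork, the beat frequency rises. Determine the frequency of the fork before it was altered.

|f − 163.8| = 4.4, so the fork was at either 159.4 Hz or 168.2 Hz.
Loading a fork with wax lowers its frequency; the adjustment lowers the fork's frequency.
The beat rate rose, so the adjustment moved the fork further from 163.8 Hz — it was already below the reference.

159.4 Hz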